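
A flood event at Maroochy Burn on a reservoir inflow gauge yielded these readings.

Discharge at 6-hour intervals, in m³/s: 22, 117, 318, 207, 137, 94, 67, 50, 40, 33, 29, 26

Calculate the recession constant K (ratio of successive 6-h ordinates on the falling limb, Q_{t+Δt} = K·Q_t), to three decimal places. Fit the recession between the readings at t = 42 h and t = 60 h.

Using the recession-limb readings at t = 42 h and t = 60 h: Q falls from 50 to 29 m³/s over 3 intervals.
K = (Q₂/Q₁)^(1/3) = (29/50)^(1/3) = 0.834.

K ≈ 0.834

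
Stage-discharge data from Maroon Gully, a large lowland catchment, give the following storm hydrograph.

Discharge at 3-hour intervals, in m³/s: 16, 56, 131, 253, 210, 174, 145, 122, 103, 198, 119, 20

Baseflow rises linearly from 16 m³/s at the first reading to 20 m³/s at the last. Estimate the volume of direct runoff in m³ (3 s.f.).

V ≈ 1.44 × 10^7 m³

Direct-runoff ordinates (Q − Q_b): 0.00, 39.64, 114.27, 235.91, 192.55, 156.18, 126.82, 103.45, 84.09, 178.73, 99.36, 0.00 m³/s.
ΣQ_DR = 1331 m³/s.
With Δt = 3 h = 10800 s, V = ΣQ_DR · Δt = 1331 × 10800 = 1.44 × 10^7 m³.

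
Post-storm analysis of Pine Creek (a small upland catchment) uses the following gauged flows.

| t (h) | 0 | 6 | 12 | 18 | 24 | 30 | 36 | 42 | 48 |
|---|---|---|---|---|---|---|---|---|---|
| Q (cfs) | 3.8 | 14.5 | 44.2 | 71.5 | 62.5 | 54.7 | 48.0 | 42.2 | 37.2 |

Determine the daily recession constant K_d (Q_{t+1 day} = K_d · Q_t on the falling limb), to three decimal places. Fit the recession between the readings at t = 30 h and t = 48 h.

K_d ≈ 0.598

Between t = 30 h and t = 48 h the flow falls from 54.7 to 37.2 cfs over 3×6 h = 18 h.
Per-interval ratio K = (37.2/54.7)^(1/3) = 0.8794; K_d = K^(24/6) = 0.598.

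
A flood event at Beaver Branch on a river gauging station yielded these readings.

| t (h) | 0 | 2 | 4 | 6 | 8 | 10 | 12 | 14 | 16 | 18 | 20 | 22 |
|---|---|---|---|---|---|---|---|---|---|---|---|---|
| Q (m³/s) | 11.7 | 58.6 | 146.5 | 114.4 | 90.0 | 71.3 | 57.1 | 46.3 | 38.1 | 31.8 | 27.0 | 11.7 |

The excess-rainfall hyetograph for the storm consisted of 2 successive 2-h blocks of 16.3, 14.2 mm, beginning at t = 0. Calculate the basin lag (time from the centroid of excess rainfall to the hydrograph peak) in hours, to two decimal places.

Centroid of excess rainfall: t_c = Σ P_i·t̄_i / ΣP_i = 1.9311 h (block centres at 1, 3 h).
Hydrograph peak occurs at t = 4 h, so basin lag t_L = 4 − 1.9311 = 2.07 h.

t_L ≈ 2.07 h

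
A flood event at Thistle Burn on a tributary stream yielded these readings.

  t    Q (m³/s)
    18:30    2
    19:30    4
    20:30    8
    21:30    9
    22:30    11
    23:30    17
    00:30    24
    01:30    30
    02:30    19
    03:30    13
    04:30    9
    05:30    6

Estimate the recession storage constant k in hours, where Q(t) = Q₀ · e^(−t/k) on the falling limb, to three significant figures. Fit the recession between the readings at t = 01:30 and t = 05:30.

On the falling limb, Q drops from 30 to 6 m³/s between t = 01:30 and t = 05:30 (Δt = 4 h).
k = −Δt / ln(Q₂/Q₁) = −4 / ln(6/30) = 2.49 h.

k ≈ 2.49 h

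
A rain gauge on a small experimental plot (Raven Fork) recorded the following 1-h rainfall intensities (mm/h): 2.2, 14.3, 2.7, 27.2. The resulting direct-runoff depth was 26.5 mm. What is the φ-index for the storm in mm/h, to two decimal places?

Only the 2 blocks with intensity above φ contribute runoff: 14.3, 27.2 mm/h.
Σ(I−φ)·Δt = d  ⇒  (14.3+27.2 − 2φ)·1 = 26.5
φ = (41.50 − 26.5/1) / 2 = 7.50 mm/h.

φ ≈ 7.50 mm/h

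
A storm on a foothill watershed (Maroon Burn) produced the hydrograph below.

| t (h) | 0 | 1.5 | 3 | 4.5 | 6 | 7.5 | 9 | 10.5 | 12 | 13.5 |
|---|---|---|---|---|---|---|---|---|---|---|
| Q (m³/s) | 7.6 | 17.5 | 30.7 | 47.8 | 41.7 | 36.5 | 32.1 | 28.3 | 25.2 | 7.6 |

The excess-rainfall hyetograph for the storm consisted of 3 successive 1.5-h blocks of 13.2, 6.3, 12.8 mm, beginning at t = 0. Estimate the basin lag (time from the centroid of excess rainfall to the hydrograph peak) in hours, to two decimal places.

Centroid of excess rainfall: t_c = Σ P_i·t̄_i / ΣP_i = 2.2314 h (block centres at 0.75, 2.25, 3.75 h).
Hydrograph peak occurs at t = 4.5 h, so basin lag t_L = 4.5 − 2.2314 = 2.27 h.

t_L ≈ 2.27 h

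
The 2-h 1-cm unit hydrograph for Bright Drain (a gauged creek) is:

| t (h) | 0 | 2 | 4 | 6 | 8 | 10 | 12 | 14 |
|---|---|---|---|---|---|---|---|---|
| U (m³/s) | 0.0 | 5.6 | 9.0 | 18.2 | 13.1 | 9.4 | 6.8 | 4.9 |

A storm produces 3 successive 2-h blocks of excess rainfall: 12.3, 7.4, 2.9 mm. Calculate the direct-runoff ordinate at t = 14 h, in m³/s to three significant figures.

By discrete convolution, Q_j = Σ (P_i / 10 mm) · U_{j−i}.
At t = 14 h (j=7): Q = (12.3/10)·4.9 + (7.4/10)·6.8 + (2.9/10)·9.4 = 13.8 m³/s.

Q ≈ 13.8 m³/s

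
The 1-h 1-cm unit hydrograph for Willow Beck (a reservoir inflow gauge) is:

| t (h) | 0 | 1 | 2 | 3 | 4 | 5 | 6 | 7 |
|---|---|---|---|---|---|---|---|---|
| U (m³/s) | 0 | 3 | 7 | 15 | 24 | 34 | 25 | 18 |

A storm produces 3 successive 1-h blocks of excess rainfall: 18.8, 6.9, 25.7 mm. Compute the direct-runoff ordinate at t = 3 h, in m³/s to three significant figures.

By discrete convolution, Q_j = Σ (P_i / 10 mm) · U_{j−i}.
At t = 3 h (j=3): Q = (18.8/10)·15 + (6.9/10)·7 + (25.7/10)·3 = 40.7 m³/s.

Q ≈ 40.7 m³/s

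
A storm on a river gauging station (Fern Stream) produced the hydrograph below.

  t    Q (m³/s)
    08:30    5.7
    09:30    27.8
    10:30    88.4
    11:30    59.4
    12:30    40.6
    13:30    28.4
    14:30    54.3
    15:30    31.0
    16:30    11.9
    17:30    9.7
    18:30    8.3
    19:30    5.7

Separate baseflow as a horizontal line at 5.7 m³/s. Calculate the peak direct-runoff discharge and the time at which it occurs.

Subtracting baseflow gives direct-runoff ordinates: 0.0, 22.1, 82.7, 53.7, 34.9, 22.7, 48.6, 25.3, 6.2, 4.0, 2.6, 0.0 m³/s.
The maximum is 82.7 m³/s, occurring at the reading for t = 10:30.

Q_p = 82.7 m³/s at t = 10:30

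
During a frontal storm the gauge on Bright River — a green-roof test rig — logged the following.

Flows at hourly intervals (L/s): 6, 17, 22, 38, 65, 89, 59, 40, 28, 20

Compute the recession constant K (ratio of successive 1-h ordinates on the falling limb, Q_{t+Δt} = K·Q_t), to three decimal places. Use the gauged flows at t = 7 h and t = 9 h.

Using the recession-limb readings at t = 7 h and t = 9 h: Q falls from 40 to 20 L/s over 2 intervals.
K = (Q₂/Q₁)^(1/2) = (20/40)^(1/2) = 0.707.

K ≈ 0.707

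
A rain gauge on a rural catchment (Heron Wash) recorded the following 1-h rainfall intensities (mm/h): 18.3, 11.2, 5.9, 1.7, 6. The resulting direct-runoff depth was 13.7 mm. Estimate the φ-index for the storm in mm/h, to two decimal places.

Only the 2 blocks with intensity above φ contribute runoff: 18.3, 11.2 mm/h.
Σ(I−φ)·Δt = d  ⇒  (18.3+11.2 − 2φ)·1 = 13.7
φ = (29.50 − 13.7/1) / 2 = 7.90 mm/h.

φ ≈ 7.90 mm/h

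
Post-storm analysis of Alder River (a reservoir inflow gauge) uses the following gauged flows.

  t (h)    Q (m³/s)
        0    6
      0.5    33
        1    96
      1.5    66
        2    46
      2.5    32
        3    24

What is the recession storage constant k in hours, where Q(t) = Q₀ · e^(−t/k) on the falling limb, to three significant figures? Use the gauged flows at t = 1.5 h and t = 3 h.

On the falling limb, Q drops from 66 to 24 m³/s between t = 1.5 h and t = 3 h (Δt = 1.5 h).
k = −Δt / ln(Q₂/Q₁) = −1.5 / ln(24/66) = 1.48 h.

k ≈ 1.48 h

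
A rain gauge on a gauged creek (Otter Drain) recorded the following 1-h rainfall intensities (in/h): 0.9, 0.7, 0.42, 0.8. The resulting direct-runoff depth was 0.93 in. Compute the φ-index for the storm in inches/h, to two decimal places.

Only the 3 blocks with intensity above φ contribute runoff: 0.9, 0.7, 0.8 in/h.
Σ(I−φ)·Δt = d  ⇒  (0.9+0.7+0.8 − 3φ)·1 = 0.93
φ = (2.400 − 0.93/1) / 3 = 0.49 in/h.

φ ≈ 0.49 in/h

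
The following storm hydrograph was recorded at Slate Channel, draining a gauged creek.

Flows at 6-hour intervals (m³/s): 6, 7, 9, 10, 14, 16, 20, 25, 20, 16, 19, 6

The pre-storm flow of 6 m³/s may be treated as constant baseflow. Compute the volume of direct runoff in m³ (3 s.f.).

V ≈ 2.07 × 10^6 m³

Direct-runoff ordinates (Q − Q_b): 0.0, 1.0, 3.0, 4.0, 8.0, 10.0, 14.0, 19.0, 14.0, 10.0, 13.0, 0.0 m³/s.
ΣQ_DR = 96.00 m³/s.
With Δt = 6 h = 21600 s, V = ΣQ_DR · Δt = 96.00 × 21600 = 2.07 × 10^6 m³.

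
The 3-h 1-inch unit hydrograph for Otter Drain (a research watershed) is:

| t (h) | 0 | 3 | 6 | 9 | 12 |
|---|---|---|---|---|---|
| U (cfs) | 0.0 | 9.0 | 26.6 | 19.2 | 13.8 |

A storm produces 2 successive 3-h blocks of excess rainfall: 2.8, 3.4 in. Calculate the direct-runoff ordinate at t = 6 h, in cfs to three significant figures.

By discrete convolution, Q_j = Σ (P_i / 1 in) · U_{j−i}.
At t = 6 h (j=2): Q = (2.8/1)·26.6 + (3.4/1)·9.0 = 105 cfs.

Q ≈ 105 cfs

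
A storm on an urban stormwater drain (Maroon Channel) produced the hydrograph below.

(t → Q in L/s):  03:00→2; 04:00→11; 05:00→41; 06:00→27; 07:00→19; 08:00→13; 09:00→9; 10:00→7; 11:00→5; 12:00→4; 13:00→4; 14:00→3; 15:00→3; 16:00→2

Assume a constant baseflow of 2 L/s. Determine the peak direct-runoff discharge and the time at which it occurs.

Subtracting baseflow gives direct-runoff ordinates: 0.0, 9.0, 39.0, 25.0, 17.0, 11.0, 7.0, 5.0, 3.0, 2.0, 2.0, 1.0, 1.0, 0.0 L/s.
The maximum is 39.0 L/s, occurring at the reading for t = 05:00.

Q_p = 39.0 L/s at t = 05:00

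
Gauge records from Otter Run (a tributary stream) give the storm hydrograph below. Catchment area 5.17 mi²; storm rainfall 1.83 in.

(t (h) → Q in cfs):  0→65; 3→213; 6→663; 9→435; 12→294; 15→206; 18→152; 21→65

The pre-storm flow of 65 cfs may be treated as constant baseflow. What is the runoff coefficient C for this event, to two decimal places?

C ≈ 0.77

ΣQ_DR = 1573 cfs; V = ΣQ_DR·Δt = 1.699 × 10^7 ft³.
Runoff depth d = V / A = 1.414 in.
C = d / P = 1.414 / 1.83 = 0.77.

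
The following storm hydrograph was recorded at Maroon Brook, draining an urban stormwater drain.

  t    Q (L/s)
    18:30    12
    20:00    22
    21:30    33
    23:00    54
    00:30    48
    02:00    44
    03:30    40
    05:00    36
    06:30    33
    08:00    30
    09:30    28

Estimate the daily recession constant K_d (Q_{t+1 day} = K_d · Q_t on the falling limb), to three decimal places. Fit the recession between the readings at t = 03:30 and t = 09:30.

Between t = 03:30 and t = 09:30 the flow falls from 40 to 28 L/s over 4×1.5 h = 6 h.
Per-interval ratio K = (28/40)^(1/4) = 0.9147; K_d = K^(24/1.5) = 0.240.

K_d ≈ 0.240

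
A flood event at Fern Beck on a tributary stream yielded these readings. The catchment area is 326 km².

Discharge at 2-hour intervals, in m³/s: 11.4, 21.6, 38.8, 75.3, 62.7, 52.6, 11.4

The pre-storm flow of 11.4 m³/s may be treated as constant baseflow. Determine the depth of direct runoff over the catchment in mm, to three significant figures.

d ≈ 4.28 mm

Direct runoff: 0.0, 10.2, 27.4, 63.9, 51.3, 41.2, 0.0 m³/s; ΣQ_DR = 194.0 m³/s.
V = ΣQ_DR · Δt = 194.0 × 7200 s = 1.397 × 10^6 m³.
Over A = 326 km², depth = V / A = 4.28 mm.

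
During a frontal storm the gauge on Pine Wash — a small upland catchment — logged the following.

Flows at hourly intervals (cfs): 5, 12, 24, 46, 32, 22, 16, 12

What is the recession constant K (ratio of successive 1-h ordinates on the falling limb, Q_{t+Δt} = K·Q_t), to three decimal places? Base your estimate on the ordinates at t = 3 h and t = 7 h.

Using the recession-limb readings at t = 3 h and t = 7 h: Q falls from 46 to 12 cfs over 4 intervals.
K = (Q₂/Q₁)^(1/4) = (12/46)^(1/4) = 0.715.

K ≈ 0.715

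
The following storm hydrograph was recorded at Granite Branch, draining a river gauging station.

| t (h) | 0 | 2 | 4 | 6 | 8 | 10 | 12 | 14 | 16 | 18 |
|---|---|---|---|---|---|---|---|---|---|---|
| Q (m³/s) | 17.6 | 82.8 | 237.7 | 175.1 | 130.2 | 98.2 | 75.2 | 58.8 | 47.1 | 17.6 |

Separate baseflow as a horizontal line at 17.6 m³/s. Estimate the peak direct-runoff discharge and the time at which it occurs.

Q_p = 220.1 m³/s at t = 4 h

Subtracting baseflow gives direct-runoff ordinates: 0.0, 65.2, 220.1, 157.5, 112.6, 80.6, 57.6, 41.2, 29.5, 0.0 m³/s.
The maximum is 220.1 m³/s, occurring at the reading for t = 4 h.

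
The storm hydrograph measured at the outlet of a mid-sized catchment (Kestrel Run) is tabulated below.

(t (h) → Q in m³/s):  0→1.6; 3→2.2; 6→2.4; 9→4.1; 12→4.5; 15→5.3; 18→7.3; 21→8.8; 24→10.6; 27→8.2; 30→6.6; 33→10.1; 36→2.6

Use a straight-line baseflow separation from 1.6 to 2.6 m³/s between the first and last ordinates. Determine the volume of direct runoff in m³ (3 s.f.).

V ≈ 5.08 × 10^5 m³

Direct-runoff ordinates (Q − Q_b): 0.00, 0.52, 0.63, 2.25, 2.57, 3.28, 5.20, 6.62, 8.33, 5.85, 4.17, 7.58, 0.00 m³/s.
ΣQ_DR = 47.00 m³/s.
With Δt = 3 h = 10800 s, V = ΣQ_DR · Δt = 47.00 × 10800 = 5.08 × 10^5 m³.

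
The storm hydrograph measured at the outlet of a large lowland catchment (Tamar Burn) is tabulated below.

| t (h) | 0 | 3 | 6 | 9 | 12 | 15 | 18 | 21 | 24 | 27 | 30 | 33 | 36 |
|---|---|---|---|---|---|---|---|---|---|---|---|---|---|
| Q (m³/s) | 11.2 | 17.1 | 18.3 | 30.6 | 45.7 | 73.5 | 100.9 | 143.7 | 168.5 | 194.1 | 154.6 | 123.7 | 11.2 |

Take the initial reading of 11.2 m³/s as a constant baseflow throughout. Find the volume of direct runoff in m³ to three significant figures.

V ≈ 1.02 × 10^7 m³

Direct-runoff ordinates (Q − Q_b): 0.0, 5.9, 7.1, 19.4, 34.5, 62.3, 89.7, 132.5, 157.3, 182.9, 143.4, 112.5, 0.0 m³/s.
ΣQ_DR = 947.5 m³/s.
With Δt = 3 h = 10800 s, V = ΣQ_DR · Δt = 947.5 × 10800 = 1.02 × 10^7 m³.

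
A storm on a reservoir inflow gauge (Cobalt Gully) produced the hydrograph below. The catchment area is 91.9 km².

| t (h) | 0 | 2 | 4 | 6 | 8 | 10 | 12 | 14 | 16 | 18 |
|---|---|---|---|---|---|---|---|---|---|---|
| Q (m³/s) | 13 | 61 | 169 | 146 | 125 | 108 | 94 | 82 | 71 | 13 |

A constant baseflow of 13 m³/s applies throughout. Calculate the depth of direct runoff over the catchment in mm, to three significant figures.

d ≈ 58.9 mm

Direct runoff: 0.0, 48.0, 156.0, 133.0, 112.0, 95.0, 81.0, 69.0, 58.0, 0.0 m³/s; ΣQ_DR = 752.0 m³/s.
V = ΣQ_DR · Δt = 752.0 × 7200 s = 5.414 × 10^6 m³.
Over A = 91.9 km², depth = V / A = 58.9 mm.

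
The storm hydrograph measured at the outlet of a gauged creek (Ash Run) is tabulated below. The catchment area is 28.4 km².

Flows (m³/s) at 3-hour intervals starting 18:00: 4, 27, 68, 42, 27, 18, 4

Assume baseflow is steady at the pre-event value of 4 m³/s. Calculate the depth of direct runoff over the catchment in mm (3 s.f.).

d ≈ 61.6 mm

Direct runoff: 0.0, 23.0, 64.0, 38.0, 23.0, 14.0, 0.0 m³/s; ΣQ_DR = 162.0 m³/s.
V = ΣQ_DR · Δt = 162.0 × 10800 s = 1.750 × 10^6 m³.
Over A = 28.4 km², depth = V / A = 61.6 mm.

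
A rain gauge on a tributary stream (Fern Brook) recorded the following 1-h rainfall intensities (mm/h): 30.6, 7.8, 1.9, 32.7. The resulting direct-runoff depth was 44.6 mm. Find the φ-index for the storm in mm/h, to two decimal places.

φ ≈ 9.35 mm/h

Only the 2 blocks with intensity above φ contribute runoff: 30.6, 32.7 mm/h.
Σ(I−φ)·Δt = d  ⇒  (30.6+32.7 − 2φ)·1 = 44.6
φ = (63.30 − 44.6/1) / 2 = 9.35 mm/h.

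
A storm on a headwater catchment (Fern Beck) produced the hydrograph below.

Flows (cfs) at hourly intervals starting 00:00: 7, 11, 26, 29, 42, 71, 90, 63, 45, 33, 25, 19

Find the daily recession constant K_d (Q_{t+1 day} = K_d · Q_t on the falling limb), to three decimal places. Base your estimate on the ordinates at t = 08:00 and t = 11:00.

K_d ≈ 0.001

Between t = 08:00 and t = 11:00 the flow falls from 45 to 19 cfs over 3×1 h = 3 h.
Per-interval ratio K = (19/45)^(1/3) = 0.7502; K_d = K^(24/1) = 0.001.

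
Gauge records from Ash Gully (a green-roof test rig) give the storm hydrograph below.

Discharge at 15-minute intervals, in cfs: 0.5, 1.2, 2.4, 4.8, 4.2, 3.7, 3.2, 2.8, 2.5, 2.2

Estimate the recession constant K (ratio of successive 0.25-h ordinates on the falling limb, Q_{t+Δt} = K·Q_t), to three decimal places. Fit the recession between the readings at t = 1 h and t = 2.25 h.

Using the recession-limb readings at t = 1 h and t = 2.25 h: Q falls from 4.2 to 2.2 cfs over 5 intervals.
K = (Q₂/Q₁)^(1/5) = (2.2/4.2)^(1/5) = 0.879.

K ≈ 0.879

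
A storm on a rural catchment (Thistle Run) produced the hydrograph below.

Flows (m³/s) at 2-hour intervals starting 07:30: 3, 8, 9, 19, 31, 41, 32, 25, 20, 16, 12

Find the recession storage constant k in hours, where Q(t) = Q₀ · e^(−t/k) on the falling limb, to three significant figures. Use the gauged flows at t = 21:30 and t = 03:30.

k ≈ 8.17 h

On the falling limb, Q drops from 25 to 12 m³/s between t = 21:30 and t = 03:30 (Δt = 6 h).
k = −Δt / ln(Q₂/Q₁) = −6 / ln(12/25) = 8.17 h.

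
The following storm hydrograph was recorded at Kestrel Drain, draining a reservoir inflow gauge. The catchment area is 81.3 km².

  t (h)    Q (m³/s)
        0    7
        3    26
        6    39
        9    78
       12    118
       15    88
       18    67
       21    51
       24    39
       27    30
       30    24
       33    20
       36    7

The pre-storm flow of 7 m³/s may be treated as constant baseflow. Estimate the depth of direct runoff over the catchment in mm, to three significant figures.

Direct runoff: 0.0, 19.0, 32.0, 71.0, 111.0, 81.0, 60.0, 44.0, 32.0, 23.0, 17.0, 13.0, 0.0 m³/s; ΣQ_DR = 503.0 m³/s.
V = ΣQ_DR · Δt = 503.0 × 10800 s = 5.432 × 10^6 m³.
Over A = 81.3 km², depth = V / A = 66.8 mm.

d ≈ 66.8 mm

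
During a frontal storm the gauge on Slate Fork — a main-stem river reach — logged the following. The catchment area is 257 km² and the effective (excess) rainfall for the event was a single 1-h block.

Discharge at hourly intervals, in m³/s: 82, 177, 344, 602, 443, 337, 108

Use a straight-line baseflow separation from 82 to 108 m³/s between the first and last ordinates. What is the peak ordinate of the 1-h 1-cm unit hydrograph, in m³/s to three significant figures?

U_p ≈ 253 m³/s

Direct runoff: 0.00, 90.67, 253.33, 507.00, 343.67, 233.33, 0.00 m³/s; ΣQ_DR = 1428 m³/s, peak = 507.00 m³/s.
Runoff depth d = ΣQ_DR·Δt / A = 1428 × 3600 / (257 km²) = 20.00 mm.
The 1-cm UH is the DRH scaled by (10 mm)/d, so U_p = 507.00 × 10/20.00 = 253 m³/s.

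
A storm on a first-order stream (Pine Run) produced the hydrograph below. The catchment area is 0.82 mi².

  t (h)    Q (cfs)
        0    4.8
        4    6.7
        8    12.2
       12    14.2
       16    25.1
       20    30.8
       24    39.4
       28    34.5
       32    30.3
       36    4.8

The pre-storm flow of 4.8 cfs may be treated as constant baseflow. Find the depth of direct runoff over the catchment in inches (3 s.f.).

Direct runoff: 0.0, 1.9, 7.4, 9.4, 20.3, 26.0, 34.6, 29.7, 25.5, 0.0 cfs; ΣQ_DR = 154.8 cfs.
V = ΣQ_DR · Δt = 154.8 × 14400 s = 2.229 × 10^6 ft³.
Over A = 0.82 mi², depth = V / A = 1.17 in.

d ≈ 1.17 in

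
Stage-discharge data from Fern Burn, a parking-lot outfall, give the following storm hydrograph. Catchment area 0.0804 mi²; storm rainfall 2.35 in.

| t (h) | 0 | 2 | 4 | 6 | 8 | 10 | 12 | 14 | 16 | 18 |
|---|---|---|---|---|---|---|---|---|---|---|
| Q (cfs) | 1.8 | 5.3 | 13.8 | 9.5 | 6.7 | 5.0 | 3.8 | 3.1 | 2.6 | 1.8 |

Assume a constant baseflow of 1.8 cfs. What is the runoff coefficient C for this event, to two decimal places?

ΣQ_DR = 35.40 cfs; V = ΣQ_DR·Δt = 2.549 × 10^5 ft³.
Runoff depth d = V / A = 1.365 in.
C = d / P = 1.365 / 2.35 = 0.58.

C ≈ 0.58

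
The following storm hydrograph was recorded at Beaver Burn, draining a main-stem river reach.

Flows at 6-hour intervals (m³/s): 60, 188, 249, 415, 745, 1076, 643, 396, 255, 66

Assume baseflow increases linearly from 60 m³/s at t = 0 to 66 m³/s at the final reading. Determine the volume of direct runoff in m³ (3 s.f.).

Direct-runoff ordinates (Q − Q_b): 0.00, 127.33, 187.67, 353.00, 682.33, 1012.67, 579.00, 331.33, 189.67, 0.00 m³/s.
ΣQ_DR = 3463 m³/s.
With Δt = 6 h = 21600 s, V = ΣQ_DR · Δt = 3463 × 21600 = 7.48 × 10^7 m³.

V ≈ 7.48 × 10^7 m³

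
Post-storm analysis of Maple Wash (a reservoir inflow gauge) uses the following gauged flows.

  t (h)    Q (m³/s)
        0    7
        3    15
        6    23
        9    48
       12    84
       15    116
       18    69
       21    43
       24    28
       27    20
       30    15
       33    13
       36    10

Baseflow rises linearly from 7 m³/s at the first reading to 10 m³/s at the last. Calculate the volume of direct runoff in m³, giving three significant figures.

V ≈ 4.11 × 10^6 m³

Direct-runoff ordinates (Q − Q_b): 0.00, 7.75, 15.50, 40.25, 76.00, 107.75, 60.50, 34.25, 19.00, 10.75, 5.50, 3.25, 0.00 m³/s.
ΣQ_DR = 380.5 m³/s.
With Δt = 3 h = 10800 s, V = ΣQ_DR · Δt = 380.5 × 10800 = 4.11 × 10^6 m³.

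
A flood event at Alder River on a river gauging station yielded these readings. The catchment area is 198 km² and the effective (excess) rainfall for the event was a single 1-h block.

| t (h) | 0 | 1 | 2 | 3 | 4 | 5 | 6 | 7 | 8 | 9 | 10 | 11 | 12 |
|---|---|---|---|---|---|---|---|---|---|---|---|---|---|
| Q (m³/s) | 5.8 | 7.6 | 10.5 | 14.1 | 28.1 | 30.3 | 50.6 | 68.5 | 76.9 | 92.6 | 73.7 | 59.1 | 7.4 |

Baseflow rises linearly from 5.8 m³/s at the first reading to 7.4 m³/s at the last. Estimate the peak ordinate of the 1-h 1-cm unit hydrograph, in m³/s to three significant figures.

U_p ≈ 107 m³/s

Direct runoff: 0.00, 1.67, 4.43, 7.90, 21.77, 23.83, 44.00, 61.77, 70.03, 85.60, 66.57, 51.83, 0.00 m³/s; ΣQ_DR = 439.4 m³/s, peak = 85.60 m³/s.
Runoff depth d = ΣQ_DR·Δt / A = 439.4 × 3600 / (198 km²) = 7.989 mm.
The 1-cm UH is the DRH scaled by (10 mm)/d, so U_p = 85.60 × 10/7.989 = 107 m³/s.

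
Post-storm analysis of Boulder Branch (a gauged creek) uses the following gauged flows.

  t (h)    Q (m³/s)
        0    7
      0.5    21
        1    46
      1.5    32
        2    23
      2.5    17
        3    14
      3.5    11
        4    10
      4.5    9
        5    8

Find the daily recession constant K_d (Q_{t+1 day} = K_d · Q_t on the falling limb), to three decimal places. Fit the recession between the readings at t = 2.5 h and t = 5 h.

K_d ≈ 0.001

Between t = 2.5 h and t = 5 h the flow falls from 17 to 8 m³/s over 5×0.5 h = 2.5 h.
Per-interval ratio K = (8/17)^(1/5) = 0.8601; K_d = K^(24/0.5) = 0.001.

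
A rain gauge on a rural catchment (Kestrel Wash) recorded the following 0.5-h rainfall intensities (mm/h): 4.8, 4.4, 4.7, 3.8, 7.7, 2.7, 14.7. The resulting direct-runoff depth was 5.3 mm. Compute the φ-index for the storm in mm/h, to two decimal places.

φ ≈ 5.90 mm/h

Only the 2 blocks with intensity above φ contribute runoff: 7.7, 14.7 mm/h.
Σ(I−φ)·Δt = d  ⇒  (7.7+14.7 − 2φ)·0.5 = 5.3
φ = (22.40 − 5.3/0.5) / 2 = 5.90 mm/h.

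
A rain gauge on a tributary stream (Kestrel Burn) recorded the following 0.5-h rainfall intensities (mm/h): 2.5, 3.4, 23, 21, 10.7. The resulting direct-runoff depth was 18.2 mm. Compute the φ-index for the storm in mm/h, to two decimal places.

Only the 3 blocks with intensity above φ contribute runoff: 23, 21, 10.7 mm/h.
Σ(I−φ)·Δt = d  ⇒  (23+21+10.7 − 3φ)·0.5 = 18.2
φ = (54.70 − 18.2/0.5) / 3 = 6.10 mm/h.

φ ≈ 6.10 mm/h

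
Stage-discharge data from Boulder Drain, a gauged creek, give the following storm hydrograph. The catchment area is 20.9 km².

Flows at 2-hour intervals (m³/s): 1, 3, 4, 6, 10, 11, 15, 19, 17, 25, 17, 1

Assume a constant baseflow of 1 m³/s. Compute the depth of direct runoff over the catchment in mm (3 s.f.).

Direct runoff: 0.0, 2.0, 3.0, 5.0, 9.0, 10.0, 14.0, 18.0, 16.0, 24.0, 16.0, 0.0 m³/s; ΣQ_DR = 117.0 m³/s.
V = ΣQ_DR · Δt = 117.0 × 7200 s = 8.424 × 10^5 m³.
Over A = 20.9 km², depth = V / A = 40.3 mm.

d ≈ 40.3 mm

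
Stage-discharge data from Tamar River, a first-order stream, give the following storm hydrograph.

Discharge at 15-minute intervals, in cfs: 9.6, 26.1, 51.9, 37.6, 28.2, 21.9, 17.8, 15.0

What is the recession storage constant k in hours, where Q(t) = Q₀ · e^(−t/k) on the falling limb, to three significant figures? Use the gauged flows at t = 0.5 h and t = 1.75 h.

k ≈ 1.01 h

On the falling limb, Q drops from 51.9 to 15.0 cfs between t = 0.5 h and t = 1.75 h (Δt = 1.25 h).
k = −Δt / ln(Q₂/Q₁) = −1.25 / ln(15.0/51.9) = 1.01 h.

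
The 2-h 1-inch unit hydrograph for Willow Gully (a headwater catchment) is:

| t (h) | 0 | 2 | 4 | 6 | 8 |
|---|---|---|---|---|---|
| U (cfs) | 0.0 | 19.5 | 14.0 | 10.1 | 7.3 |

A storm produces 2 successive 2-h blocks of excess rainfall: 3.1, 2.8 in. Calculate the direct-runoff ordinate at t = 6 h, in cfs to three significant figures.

By discrete convolution, Q_j = Σ (P_i / 1 in) · U_{j−i}.
At t = 6 h (j=3): Q = (3.1/1)·10.1 + (2.8/1)·14.0 = 70.5 cfs.

Q ≈ 70.5 cfs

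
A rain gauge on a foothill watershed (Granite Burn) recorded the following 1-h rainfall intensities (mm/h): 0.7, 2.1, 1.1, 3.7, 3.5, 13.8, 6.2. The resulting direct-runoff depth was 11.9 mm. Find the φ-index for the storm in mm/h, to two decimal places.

Only the 2 blocks with intensity above φ contribute runoff: 13.8, 6.2 mm/h.
Σ(I−φ)·Δt = d  ⇒  (13.8+6.2 − 2φ)·1 = 11.9
φ = (20.00 − 11.9/1) / 2 = 4.05 mm/h.

φ ≈ 4.05 mm/h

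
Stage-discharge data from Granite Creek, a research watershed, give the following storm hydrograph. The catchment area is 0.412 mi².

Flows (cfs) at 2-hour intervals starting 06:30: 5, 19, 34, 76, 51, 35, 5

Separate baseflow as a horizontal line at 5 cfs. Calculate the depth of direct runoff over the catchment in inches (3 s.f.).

Direct runoff: 0.0, 14.0, 29.0, 71.0, 46.0, 30.0, 0.0 cfs; ΣQ_DR = 190.0 cfs.
V = ΣQ_DR · Δt = 190.0 × 7200 s = 1.368 × 10^6 ft³.
Over A = 0.412 mi², depth = V / A = 1.43 in.

d ≈ 1.43 in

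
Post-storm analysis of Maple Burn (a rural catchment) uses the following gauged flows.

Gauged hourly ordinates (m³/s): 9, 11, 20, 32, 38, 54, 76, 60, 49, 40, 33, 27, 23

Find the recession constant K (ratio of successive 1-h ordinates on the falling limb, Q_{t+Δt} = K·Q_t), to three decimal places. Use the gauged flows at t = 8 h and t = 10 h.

Using the recession-limb readings at t = 8 h and t = 10 h: Q falls from 49 to 33 m³/s over 2 intervals.
K = (Q₂/Q₁)^(1/2) = (33/49)^(1/2) = 0.821.

K ≈ 0.821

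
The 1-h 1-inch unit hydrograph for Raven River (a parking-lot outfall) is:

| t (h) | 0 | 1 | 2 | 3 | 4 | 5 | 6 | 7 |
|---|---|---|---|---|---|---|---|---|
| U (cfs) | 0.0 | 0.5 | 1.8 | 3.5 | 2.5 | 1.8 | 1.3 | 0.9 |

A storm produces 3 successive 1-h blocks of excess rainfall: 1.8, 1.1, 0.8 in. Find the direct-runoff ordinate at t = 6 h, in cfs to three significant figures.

By discrete convolution, Q_j = Σ (P_i / 1 in) · U_{j−i}.
At t = 6 h (j=6): Q = (1.8/1)·1.3 + (1.1/1)·1.8 + (0.8/1)·2.5 = 6.32 cfs.

Q ≈ 6.32 cfs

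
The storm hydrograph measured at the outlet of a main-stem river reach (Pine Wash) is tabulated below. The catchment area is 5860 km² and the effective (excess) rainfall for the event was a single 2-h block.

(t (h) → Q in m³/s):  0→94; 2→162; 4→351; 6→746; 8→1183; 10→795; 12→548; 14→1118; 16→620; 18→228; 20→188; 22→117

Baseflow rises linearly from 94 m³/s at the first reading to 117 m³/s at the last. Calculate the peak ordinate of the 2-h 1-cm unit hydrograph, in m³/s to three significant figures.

Direct runoff: 0.00, 65.91, 252.82, 645.73, 1080.64, 690.55, 441.45, 1009.36, 509.27, 115.18, 73.09, 0.00 m³/s; ΣQ_DR = 4884 m³/s, peak = 1080.64 m³/s.
Runoff depth d = ΣQ_DR·Δt / A = 4884 × 7200 / (5860 km²) = 6.001 mm.
The 1-cm UH is the DRH scaled by (10 mm)/d, so U_p = 1080.64 × 10/6.001 = 1800 m³/s.

U_p ≈ 1800 m³/s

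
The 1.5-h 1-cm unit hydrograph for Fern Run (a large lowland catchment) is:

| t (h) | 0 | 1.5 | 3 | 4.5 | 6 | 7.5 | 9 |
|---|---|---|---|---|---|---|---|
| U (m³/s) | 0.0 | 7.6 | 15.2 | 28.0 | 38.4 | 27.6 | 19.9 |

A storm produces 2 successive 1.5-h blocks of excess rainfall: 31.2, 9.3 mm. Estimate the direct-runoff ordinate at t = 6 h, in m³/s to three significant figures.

Q ≈ 146 m³/s

By discrete convolution, Q_j = Σ (P_i / 10 mm) · U_{j−i}.
At t = 6 h (j=4): Q = (31.2/10)·38.4 + (9.3/10)·28.0 = 146 m³/s.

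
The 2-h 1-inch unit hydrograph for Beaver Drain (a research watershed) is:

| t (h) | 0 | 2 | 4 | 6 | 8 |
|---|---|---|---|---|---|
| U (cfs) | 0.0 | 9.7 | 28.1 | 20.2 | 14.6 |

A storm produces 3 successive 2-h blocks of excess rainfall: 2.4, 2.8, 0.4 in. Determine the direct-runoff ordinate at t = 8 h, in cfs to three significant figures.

Q ≈ 103 cfs

By discrete convolution, Q_j = Σ (P_i / 1 in) · U_{j−i}.
At t = 8 h (j=4): Q = (2.4/1)·14.6 + (2.8/1)·20.2 + (0.4/1)·28.1 = 103 cfs.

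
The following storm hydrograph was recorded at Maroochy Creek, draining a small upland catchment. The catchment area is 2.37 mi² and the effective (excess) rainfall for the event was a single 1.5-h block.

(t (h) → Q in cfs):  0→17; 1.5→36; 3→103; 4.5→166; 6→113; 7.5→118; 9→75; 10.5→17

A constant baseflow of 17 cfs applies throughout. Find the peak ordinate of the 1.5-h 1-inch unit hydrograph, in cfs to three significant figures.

Direct runoff: 0.0, 19.0, 86.0, 149.0, 96.0, 101.0, 58.0, 0.0 cfs; ΣQ_DR = 509.0 cfs, peak = 149.0 cfs.
Runoff depth d = ΣQ_DR·Δt / A = 509.0 × 5400 / (2.37 mi²) = 0.4992 in.
The 1-inch UH is the DRH scaled by (1 in)/d, so U_p = 149.0 × 1/0.4992 = 298 cfs.

U_p ≈ 298 cfs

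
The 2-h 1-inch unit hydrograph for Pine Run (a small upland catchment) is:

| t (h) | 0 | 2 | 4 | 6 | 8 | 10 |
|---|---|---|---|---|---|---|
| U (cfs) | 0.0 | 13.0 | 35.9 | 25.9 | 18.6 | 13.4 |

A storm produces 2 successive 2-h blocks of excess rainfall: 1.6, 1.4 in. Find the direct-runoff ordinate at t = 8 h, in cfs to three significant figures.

By discrete convolution, Q_j = Σ (P_i / 1 in) · U_{j−i}.
At t = 8 h (j=4): Q = (1.6/1)·18.6 + (1.4/1)·25.9 = 66.0 cfs.

Q ≈ 66.0 cfs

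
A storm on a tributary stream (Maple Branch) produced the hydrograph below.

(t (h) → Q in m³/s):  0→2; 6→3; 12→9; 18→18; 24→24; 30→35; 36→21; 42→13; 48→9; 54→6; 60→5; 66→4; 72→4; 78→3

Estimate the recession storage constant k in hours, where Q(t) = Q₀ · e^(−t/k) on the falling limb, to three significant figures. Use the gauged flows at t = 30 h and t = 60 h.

On the falling limb, Q drops from 35 to 5 m³/s between t = 30 h and t = 60 h (Δt = 30 h).
k = −Δt / ln(Q₂/Q₁) = −30 / ln(5/35) = 15.4 h.

k ≈ 15.4 h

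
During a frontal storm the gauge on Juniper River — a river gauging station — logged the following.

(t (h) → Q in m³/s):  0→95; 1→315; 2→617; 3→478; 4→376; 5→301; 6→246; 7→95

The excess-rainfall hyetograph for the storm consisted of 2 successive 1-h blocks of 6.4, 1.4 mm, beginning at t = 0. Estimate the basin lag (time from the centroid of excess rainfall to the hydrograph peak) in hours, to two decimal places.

Centroid of excess rainfall: t_c = Σ P_i·t̄_i / ΣP_i = 0.6795 h (block centres at 0.5, 1.5 h).
Hydrograph peak occurs at t = 2 h, so basin lag t_L = 2 − 0.6795 = 1.32 h.

t_L ≈ 1.32 h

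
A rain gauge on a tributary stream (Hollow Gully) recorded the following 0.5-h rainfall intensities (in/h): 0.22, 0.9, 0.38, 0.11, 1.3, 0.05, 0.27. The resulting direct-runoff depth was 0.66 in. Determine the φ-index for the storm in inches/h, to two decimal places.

φ ≈ 0.44 in/h

Only the 2 blocks with intensity above φ contribute runoff: 0.9, 1.3 in/h.
Σ(I−φ)·Δt = d  ⇒  (0.9+1.3 − 2φ)·0.5 = 0.66
φ = (2.200 − 0.66/0.5) / 2 = 0.44 in/h.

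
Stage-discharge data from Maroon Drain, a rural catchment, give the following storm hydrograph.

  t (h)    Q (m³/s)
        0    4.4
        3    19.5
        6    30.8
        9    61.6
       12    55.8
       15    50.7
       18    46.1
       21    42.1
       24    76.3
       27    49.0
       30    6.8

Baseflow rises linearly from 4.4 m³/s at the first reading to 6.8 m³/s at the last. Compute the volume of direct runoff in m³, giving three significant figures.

Direct-runoff ordinates (Q − Q_b): 0.00, 14.86, 25.92, 56.48, 50.44, 45.10, 40.26, 36.02, 69.98, 42.44, 0.00 m³/s.
ΣQ_DR = 381.5 m³/s.
With Δt = 3 h = 10800 s, V = ΣQ_DR · Δt = 381.5 × 10800 = 4.12 × 10^6 m³.

V ≈ 4.12 × 10^6 m³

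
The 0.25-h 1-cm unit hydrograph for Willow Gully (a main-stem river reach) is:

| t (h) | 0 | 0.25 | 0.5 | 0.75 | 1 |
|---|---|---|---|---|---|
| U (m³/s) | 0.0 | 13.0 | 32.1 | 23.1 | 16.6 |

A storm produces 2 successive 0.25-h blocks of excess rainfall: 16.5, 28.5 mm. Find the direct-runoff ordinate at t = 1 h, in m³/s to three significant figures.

By discrete convolution, Q_j = Σ (P_i / 10 mm) · U_{j−i}.
At t = 1 h (j=4): Q = (16.5/10)·16.6 + (28.5/10)·23.1 = 93.2 m³/s.

Q ≈ 93.2 m³/s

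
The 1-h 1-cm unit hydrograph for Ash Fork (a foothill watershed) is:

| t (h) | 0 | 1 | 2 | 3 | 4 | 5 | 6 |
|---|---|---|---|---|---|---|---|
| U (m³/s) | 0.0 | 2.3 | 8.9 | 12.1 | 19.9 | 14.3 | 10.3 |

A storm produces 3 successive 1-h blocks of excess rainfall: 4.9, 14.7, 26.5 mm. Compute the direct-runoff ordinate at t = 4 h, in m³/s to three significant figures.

Q ≈ 51.1 m³/s

By discrete convolution, Q_j = Σ (P_i / 10 mm) · U_{j−i}.
At t = 4 h (j=4): Q = (4.9/10)·19.9 + (14.7/10)·12.1 + (26.5/10)·8.9 = 51.1 m³/s.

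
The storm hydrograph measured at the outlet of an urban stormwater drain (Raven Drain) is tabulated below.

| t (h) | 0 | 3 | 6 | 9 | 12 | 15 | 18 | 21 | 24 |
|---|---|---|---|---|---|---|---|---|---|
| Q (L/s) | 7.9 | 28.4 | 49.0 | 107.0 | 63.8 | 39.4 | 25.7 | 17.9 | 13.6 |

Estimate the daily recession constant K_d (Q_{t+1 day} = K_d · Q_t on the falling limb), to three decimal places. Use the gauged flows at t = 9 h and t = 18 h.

Between t = 9 h and t = 18 h the flow falls from 107.0 to 25.7 L/s over 3×3 h = 9 h.
Per-interval ratio K = (25.7/107.0)^(1/3) = 0.6216; K_d = K^(24/3) = 0.022.

K_d ≈ 0.022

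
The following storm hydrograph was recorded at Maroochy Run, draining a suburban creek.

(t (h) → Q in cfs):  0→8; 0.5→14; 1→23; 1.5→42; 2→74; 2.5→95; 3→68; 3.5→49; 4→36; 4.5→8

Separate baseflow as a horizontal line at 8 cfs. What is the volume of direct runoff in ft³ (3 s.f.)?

Direct-runoff ordinates (Q − Q_b): 0.0, 6.0, 15.0, 34.0, 66.0, 87.0, 60.0, 41.0, 28.0, 0.0 cfs.
ΣQ_DR = 337.0 cfs.
With Δt = 0.5 h = 1800 s, V = ΣQ_DR · Δt = 337.0 × 1800 = 6.07 × 10^5 ft³.

V ≈ 6.07 × 10^5 ft³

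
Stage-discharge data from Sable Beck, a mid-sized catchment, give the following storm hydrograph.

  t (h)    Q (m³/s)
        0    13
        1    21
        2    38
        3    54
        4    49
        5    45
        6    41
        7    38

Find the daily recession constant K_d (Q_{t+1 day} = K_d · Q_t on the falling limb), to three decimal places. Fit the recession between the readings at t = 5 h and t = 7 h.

Between t = 5 h and t = 7 h the flow falls from 45 to 38 m³/s over 2×1 h = 2 h.
Per-interval ratio K = (38/45)^(1/2) = 0.9189; K_d = K^(24/1) = 0.131.

K_d ≈ 0.131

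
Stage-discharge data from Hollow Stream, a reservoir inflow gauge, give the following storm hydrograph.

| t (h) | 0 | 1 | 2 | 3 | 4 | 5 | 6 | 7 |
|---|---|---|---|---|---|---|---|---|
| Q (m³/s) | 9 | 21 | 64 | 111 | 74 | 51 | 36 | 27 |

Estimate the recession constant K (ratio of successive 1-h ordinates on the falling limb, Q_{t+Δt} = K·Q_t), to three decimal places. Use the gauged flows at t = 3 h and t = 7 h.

Using the recession-limb readings at t = 3 h and t = 7 h: Q falls from 111 to 27 m³/s over 4 intervals.
K = (Q₂/Q₁)^(1/4) = (27/111)^(1/4) = 0.702.

K ≈ 0.702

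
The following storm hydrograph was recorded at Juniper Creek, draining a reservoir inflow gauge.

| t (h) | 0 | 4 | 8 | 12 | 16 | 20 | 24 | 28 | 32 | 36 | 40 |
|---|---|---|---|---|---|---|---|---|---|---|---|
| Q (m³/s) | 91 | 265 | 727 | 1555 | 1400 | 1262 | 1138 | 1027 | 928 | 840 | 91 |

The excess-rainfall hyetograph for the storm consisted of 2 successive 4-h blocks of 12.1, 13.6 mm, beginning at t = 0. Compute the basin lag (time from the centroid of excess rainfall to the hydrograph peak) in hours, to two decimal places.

Centroid of excess rainfall: t_c = Σ P_i·t̄_i / ΣP_i = 4.1167 h (block centres at 2, 6 h).
Hydrograph peak occurs at t = 12 h, so basin lag t_L = 12 − 4.1167 = 7.88 h.

t_L ≈ 7.88 h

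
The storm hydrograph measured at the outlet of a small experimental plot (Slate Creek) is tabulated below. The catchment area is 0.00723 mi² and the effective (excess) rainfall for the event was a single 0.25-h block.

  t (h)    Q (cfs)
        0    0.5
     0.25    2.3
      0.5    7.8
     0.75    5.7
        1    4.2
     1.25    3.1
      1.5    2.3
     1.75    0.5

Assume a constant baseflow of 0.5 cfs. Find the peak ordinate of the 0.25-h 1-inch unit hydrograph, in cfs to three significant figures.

U_p ≈ 6.08 cfs

Direct runoff: 0.0, 1.8, 7.3, 5.2, 3.7, 2.6, 1.8, 0.0 cfs; ΣQ_DR = 22.40 cfs, peak = 7.3 cfs.
Runoff depth d = ΣQ_DR·Δt / A = 22.40 × 900 / (0.00723 mi²) = 1.200 in.
The 1-inch UH is the DRH scaled by (1 in)/d, so U_p = 7.3 × 1/1.200 = 6.08 cfs.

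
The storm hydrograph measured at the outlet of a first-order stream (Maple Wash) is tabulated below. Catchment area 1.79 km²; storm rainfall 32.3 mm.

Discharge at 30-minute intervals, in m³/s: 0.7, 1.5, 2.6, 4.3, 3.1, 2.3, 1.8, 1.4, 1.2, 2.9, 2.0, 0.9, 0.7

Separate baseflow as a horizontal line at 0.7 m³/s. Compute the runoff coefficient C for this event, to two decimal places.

C ≈ 0.51

ΣQ_DR = 16.30 m³/s; V = ΣQ_DR·Δt = 29340 m³.
Runoff depth d = V / A = 16.39 mm.
C = d / P = 16.39 / 32.3 = 0.51.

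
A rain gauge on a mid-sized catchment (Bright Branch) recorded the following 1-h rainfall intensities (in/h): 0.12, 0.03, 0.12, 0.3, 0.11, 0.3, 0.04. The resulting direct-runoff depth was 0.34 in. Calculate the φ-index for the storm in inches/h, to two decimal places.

φ ≈ 0.13 in/h

Only the 2 blocks with intensity above φ contribute runoff: 0.3, 0.3 in/h.
Σ(I−φ)·Δt = d  ⇒  (0.3+0.3 − 2φ)·1 = 0.34
φ = (0.6000 − 0.34/1) / 2 = 0.13 in/h.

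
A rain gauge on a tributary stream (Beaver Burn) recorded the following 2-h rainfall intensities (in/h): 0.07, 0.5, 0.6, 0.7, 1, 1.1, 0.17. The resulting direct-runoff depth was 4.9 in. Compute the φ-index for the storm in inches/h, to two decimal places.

φ ≈ 0.29 in/h

Only the 5 blocks with intensity above φ contribute runoff: 0.5, 0.6, 0.7, 1, 1.1 in/h.
Σ(I−φ)·Δt = d  ⇒  (0.5+0.6+0.7+1+1.1 − 5φ)·2 = 4.9
φ = (3.900 − 4.9/2) / 5 = 0.29 in/h.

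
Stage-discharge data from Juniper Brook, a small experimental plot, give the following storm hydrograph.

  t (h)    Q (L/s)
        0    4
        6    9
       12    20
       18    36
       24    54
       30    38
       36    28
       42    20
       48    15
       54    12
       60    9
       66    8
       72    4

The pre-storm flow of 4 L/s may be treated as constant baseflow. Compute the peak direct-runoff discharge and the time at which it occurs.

Subtracting baseflow gives direct-runoff ordinates: 0.0, 5.0, 16.0, 32.0, 50.0, 34.0, 24.0, 16.0, 11.0, 8.0, 5.0, 4.0, 0.0 L/s.
The maximum is 50.0 L/s, occurring at the reading for t = 24 h.

Q_p = 50.0 L/s at t = 24 h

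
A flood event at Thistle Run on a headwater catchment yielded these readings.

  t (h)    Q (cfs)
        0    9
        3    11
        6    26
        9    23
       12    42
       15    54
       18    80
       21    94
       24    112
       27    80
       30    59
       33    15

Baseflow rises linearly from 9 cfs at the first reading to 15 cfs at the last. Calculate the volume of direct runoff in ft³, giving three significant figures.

Direct-runoff ordinates (Q − Q_b): 0.00, 1.45, 15.91, 12.36, 30.82, 42.27, 67.73, 81.18, 98.64, 66.09, 44.55, 0.00 cfs.
ΣQ_DR = 461.0 cfs.
With Δt = 3 h = 10800 s, V = ΣQ_DR · Δt = 461.0 × 10800 = 4.98 × 10^6 ft³.

V ≈ 4.98 × 10^6 ft³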